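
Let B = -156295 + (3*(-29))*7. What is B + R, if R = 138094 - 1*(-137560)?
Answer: 118750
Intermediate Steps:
R = 275654 (R = 138094 + 137560 = 275654)
B = -156904 (B = -156295 - 87*7 = -156295 - 609 = -156904)
B + R = -156904 + 275654 = 118750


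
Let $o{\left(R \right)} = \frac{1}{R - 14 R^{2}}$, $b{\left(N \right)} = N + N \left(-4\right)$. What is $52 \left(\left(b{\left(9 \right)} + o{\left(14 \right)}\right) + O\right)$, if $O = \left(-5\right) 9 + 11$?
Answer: $- \frac{333062}{105} \approx -3172.0$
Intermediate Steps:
$b{\left(N \right)} = - 3 N$ ($b{\left(N \right)} = N - 4 N = - 3 N$)
$O = -34$ ($O = -45 + 11 = -34$)
$52 \left(\left(b{\left(9 \right)} + o{\left(14 \right)}\right) + O\right) = 52 \left(\left(\left(-3\right) 9 - \frac{1}{14 \left(-1 + 14 \cdot 14\right)}\right) - 34\right) = 52 \left(\left(-27 - \frac{1}{14 \left(-1 + 196\right)}\right) - 34\right) = 52 \left(\left(-27 - \frac{1}{14 \cdot 195}\right) - 34\right) = 52 \left(\left(-27 - \frac{1}{14} \cdot \frac{1}{195}\right) - 34\right) = 52 \left(\left(-27 - \frac{1}{2730}\right) - 34\right) = 52 \left(- \frac{73711}{2730} - 34\right) = 52 \left(- \frac{166531}{2730}\right) = - \frac{333062}{105}$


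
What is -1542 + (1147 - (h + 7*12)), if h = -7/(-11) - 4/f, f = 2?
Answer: -5254/11 ≈ -477.64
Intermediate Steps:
h = -15/11 (h = -7/(-11) - 4/2 = -7*(-1/11) - 4*½ = 7/11 - 2 = -15/11 ≈ -1.3636)
-1542 + (1147 - (h + 7*12)) = -1542 + (1147 - (-15/11 + 7*12)) = -1542 + (1147 - (-15/11 + 84)) = -1542 + (1147 - 1*909/11) = -1542 + (1147 - 909/11) = -1542 + 11708/11 = -5254/11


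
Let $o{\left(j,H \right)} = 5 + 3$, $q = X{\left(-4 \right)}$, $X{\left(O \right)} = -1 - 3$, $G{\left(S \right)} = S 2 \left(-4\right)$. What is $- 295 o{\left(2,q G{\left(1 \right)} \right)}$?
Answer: $-2360$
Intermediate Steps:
$G{\left(S \right)} = - 8 S$ ($G{\left(S \right)} = 2 S \left(-4\right) = - 8 S$)
$X{\left(O \right)} = -4$
$q = -4$
$o{\left(j,H \right)} = 8$
$- 295 o{\left(2,q G{\left(1 \right)} \right)} = \left(-295\right) 8 = -2360$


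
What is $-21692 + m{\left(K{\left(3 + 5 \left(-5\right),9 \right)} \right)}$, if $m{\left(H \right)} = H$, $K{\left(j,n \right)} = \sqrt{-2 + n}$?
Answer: $-21692 + \sqrt{7} \approx -21689.0$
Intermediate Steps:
$-21692 + m{\left(K{\left(3 + 5 \left(-5\right),9 \right)} \right)} = -21692 + \sqrt{-2 + 9} = -21692 + \sqrt{7}$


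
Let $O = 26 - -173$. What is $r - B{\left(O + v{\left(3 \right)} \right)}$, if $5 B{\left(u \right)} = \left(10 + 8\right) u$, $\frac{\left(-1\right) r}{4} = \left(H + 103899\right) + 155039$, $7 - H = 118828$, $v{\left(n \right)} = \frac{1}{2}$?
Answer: $- \frac{2805931}{5} \approx -5.6119 \cdot 10^{5}$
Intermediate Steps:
$v{\left(n \right)} = \frac{1}{2}$
$H = -118821$ ($H = 7 - 118828 = -118821$)
$O = 199$ ($O = 26 + 173 = 199$)
$r = -560468$ ($r = - 4 \left(\left(-118821 + 103899\right) + 155039\right) = - 4 \left(-14922 + 155039\right) = \left(-4\right) 140117 = -560468$)
$B{\left(u \right)} = \frac{18 u}{5}$ ($B{\left(u \right)} = \frac{\left(10 + 8\right) u}{5} = \frac{18 u}{5}$)
$r - B{\left(O + v{\left(3 \right)} \right)} = -560468 - \frac{18 \left(199 + \frac{1}{2}\right)}{5} = -560468 - \frac{18}{5} \cdot \frac{399}{2} = -560468 - \frac{3591}{5} = - \frac{2805931}{5}$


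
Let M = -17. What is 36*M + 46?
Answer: -566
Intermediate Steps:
36*M + 46 = 36*(-17) + 46 = -612 + 46 = -566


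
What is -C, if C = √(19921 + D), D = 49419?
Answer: -2*√17335 ≈ -263.32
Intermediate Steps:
C = 2*√17335 (C = √(19921 + 49419) = √69340 = 2*√17335 ≈ 263.32)
-C = -2*√17335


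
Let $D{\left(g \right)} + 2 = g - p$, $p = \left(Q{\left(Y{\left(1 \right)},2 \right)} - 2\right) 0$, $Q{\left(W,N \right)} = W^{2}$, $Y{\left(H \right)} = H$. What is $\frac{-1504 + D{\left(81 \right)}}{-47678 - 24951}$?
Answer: $\frac{1425}{72629} \approx 0.01962$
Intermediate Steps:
$p = 0$ ($p = \left(1^{2} - 2\right) 0 = \left(1 - 2\right) 0 = \left(-1\right) 0 = 0$)
$D{\left(g \right)} = -2 + g$ ($D{\left(g \right)} = -2 + \left(g - 0\right) = -2 + \left(g + 0\right) = -2 + g$)
$\frac{-1504 + D{\left(81 \right)}}{-47678 - 24951} = \frac{-1504 + \left(-2 + 81\right)}{-47678 - 24951} = \frac{-1504 + 79}{-72629} = \left(-1425\right) \left(- \frac{1}{72629}\right) = \frac{1425}{72629}$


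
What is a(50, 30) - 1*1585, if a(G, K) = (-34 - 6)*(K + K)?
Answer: -3985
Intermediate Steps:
a(G, K) = -80*K
a(50, 30) - 1*1585 = -80*30 - 1*1585 = -2400 - 1585 = -3985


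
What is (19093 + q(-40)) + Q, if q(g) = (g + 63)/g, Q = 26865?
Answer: 1838297/40 ≈ 45957.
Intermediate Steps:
q(g) = (63 + g)/g
(19093 + q(-40)) + Q = (19093 + (63 - 40)/(-40)) + 26865 = (19093 - 1/40*23) + 26865 = (19093 - 23/40) + 26865 = 763697/40 + 26865 = 1838297/40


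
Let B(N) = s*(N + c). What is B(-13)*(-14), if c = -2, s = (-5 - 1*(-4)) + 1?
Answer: 0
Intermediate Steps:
s = 0 (s = (-5 + 4) + 1 = -1 + 1 = 0)
B(N) = 0 (B(N) = 0*(N - 2) = 0*(-2 + N) = 0)
B(-13)*(-14) = 0*(-14) = 0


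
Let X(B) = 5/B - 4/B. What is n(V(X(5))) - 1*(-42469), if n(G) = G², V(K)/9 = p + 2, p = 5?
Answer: 46438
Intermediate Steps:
X(B) = 1/B
V(K) = 63 (V(K) = 9*(5 + 2) = 9*7 = 63)
n(V(X(5))) - 1*(-42469) = 63² - 1*(-42469) = 3969 + 42469 = 46438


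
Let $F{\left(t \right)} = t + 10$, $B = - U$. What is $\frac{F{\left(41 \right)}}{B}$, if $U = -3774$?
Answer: $\frac{1}{74} \approx 0.013514$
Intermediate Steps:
$B = 3774$ ($B = \left(-1\right) \left(-3774\right) = 3774$)
$F{\left(t \right)} = 10 + t$
$\frac{F{\left(41 \right)}}{B} = \frac{10 + 41}{3774} = 51 \cdot \frac{1}{3774} = \frac{1}{74}$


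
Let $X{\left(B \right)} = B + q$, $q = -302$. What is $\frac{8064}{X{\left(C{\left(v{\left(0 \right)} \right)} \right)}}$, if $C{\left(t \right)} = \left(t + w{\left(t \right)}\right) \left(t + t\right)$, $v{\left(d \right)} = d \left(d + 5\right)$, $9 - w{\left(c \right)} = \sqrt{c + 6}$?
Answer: $- \frac{4032}{151} \approx -26.702$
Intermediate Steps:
$w{\left(c \right)} = 9 - \sqrt{6 + c}$ ($w{\left(c \right)} = 9 - \sqrt{c + 6} = 9 - \sqrt{6 + c}$)
$v{\left(d \right)} = d \left(5 + d\right)$
$C{\left(t \right)} = 2 t \left(9 + t - \sqrt{6 + t}\right)$ ($C{\left(t \right)} = \left(t - \left(-9 + \sqrt{6 + t}\right)\right) \left(t + t\right) = \left(9 + t - \sqrt{6 + t}\right) 2 t = 2 t \left(9 + t - \sqrt{6 + t}\right)$)
$X{\left(B \right)} = -302 + B$ ($X{\left(B \right)} = B - 302 = -302 + B$)
$\frac{8064}{X{\left(C{\left(v{\left(0 \right)} \right)} \right)}} = \frac{8064}{-302 + 2 \cdot 0 \left(5 + 0\right) \left(9 + 0 \left(5 + 0\right) - \sqrt{6 + 0 \left(5 + 0\right)}\right)} = \frac{8064}{-302 + 2 \cdot 0 \cdot 5 \left(9 + 0 \cdot 5 - \sqrt{6 + 0 \cdot 5}\right)} = \frac{8064}{-302 + 2 \cdot 0 \left(9 + 0 - \sqrt{6 + 0}\right)} = \frac{8064}{-302 + 2 \cdot 0 \left(9 + 0 - \sqrt{6}\right)} = \frac{8064}{-302 + 2 \cdot 0 \left(9 - \sqrt{6}\right)} = \frac{8064}{-302 + 0} = \frac{8064}{-302} = 8064 \left(- \frac{1}{302}\right) = - \frac{4032}{151}$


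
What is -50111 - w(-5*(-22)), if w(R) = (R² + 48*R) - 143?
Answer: -67348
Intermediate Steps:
w(R) = -143 + R² + 48*R
-50111 - w(-5*(-22)) = -50111 - (-143 + (-5*(-22))² + 48*(-5*(-22))) = -50111 - (-143 + 110² + 48*110) = -50111 - (-143 + 12100 + 5280) = -50111 - 1*17237 = -50111 - 17237 = -67348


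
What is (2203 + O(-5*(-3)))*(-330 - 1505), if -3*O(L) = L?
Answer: -4033330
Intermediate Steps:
O(L) = -L/3
(2203 + O(-5*(-3)))*(-330 - 1505) = (2203 - (-5)*(-3)/3)*(-330 - 1505) = (2203 - ⅓*15)*(-1835) = (2203 - 5)*(-1835) = 2198*(-1835) = -4033330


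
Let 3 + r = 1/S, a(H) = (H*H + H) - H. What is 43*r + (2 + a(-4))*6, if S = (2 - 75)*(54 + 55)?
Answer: -167140/7957 ≈ -21.005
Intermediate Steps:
a(H) = H² (a(H) = (H² + H) - H = (H + H²) - H = H²)
S = -7957 (S = -73*109 = -7957)
r = -23872/7957 (r = -3 + 1/(-7957) = -3 - 1/7957 = -23872/7957 ≈ -3.0001)
43*r + (2 + a(-4))*6 = 43*(-23872/7957) + (2 + (-4)²)*6 = -1026496/7957 + (2 + 16)*6 = -1026496/7957 + 18*6 = -1026496/7957 + 108 = -167140/7957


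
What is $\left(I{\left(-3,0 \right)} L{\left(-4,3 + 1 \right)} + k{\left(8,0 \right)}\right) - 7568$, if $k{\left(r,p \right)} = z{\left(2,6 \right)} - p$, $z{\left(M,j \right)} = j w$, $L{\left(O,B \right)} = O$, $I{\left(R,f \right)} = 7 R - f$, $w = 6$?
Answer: $-7448$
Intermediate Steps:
$I{\left(R,f \right)} = - f + 7 R$
$z{\left(M,j \right)} = 6 j$ ($z{\left(M,j \right)} = j 6 = 6 j$)
$k{\left(r,p \right)} = 36 - p$ ($k{\left(r,p \right)} = 6 \cdot 6 - p = 36 - p$)
$\left(I{\left(-3,0 \right)} L{\left(-4,3 + 1 \right)} + k{\left(8,0 \right)}\right) - 7568 = \left(\left(\left(-1\right) 0 + 7 \left(-3\right)\right) \left(-4\right) + \left(36 - 0\right)\right) - 7568 = \left(\left(0 - 21\right) \left(-4\right) + \left(36 + 0\right)\right) - 7568 = \left(\left(-21\right) \left(-4\right) + 36\right) - 7568 = \left(84 + 36\right) - 7568 = 120 - 7568 = -7448$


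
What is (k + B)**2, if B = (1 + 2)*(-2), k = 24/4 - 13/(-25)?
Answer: 169/625 ≈ 0.27040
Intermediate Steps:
k = 163/25 (k = 24*(1/4) - 13*(-1/25) = 6 + 13/25 = 163/25 ≈ 6.5200)
B = -6 (B = 3*(-2) = -6)
(k + B)**2 = (163/25 - 6)**2 = (13/25)**2 = 169/625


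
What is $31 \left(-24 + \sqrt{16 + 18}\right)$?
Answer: $-744 + 31 \sqrt{34} \approx -563.24$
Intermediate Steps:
$31 \left(-24 + \sqrt{16 + 18}\right) = 31 \left(-24 + \sqrt{34}\right) = -744 + 31 \sqrt{34}$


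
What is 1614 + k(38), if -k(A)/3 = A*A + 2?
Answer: -2724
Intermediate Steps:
k(A) = -6 - 3*A**2 (k(A) = -3*(A*A + 2) = -3*(A**2 + 2) = -3*(2 + A**2) = -6 - 3*A**2)
1614 + k(38) = 1614 + (-6 - 3*38**2) = 1614 + (-6 - 3*1444) = 1614 + (-6 - 4332) = 1614 - 4338 = -2724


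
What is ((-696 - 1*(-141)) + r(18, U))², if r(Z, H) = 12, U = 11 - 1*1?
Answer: 294849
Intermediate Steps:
U = 10 (U = 11 - 1 = 10)
((-696 - 1*(-141)) + r(18, U))² = ((-696 - 1*(-141)) + 12)² = ((-696 + 141) + 12)² = (-555 + 12)² = (-543)² = 294849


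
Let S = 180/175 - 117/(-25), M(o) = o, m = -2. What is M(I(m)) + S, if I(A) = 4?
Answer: 1699/175 ≈ 9.7086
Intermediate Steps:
S = 999/175 (S = 180*(1/175) - 117*(-1/25) = 36/35 + 117/25 = 999/175 ≈ 5.7086)
M(I(m)) + S = 4 + 999/175 = 1699/175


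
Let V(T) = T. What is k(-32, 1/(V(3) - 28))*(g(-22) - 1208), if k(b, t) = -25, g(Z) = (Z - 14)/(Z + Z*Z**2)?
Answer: 32223310/1067 ≈ 30200.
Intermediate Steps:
g(Z) = (-14 + Z)/(Z + Z**3)
k(-32, 1/(V(3) - 28))*(g(-22) - 1208) = -25*((-14 - 22)/(-22 + (-22)**3) - 1208) = -25*(-36/(-22 - 10648) - 1208) = -25*(-36/(-10670) - 1208) = -25*(-1/10670*(-36) - 1208) = -25*(18/5335 - 1208) = -25*(-6444662/5335) = 32223310/1067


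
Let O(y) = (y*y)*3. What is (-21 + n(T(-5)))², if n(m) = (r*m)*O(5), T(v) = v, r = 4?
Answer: 2313441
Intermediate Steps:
O(y) = 3*y² (O(y) = y²*3 = 3*y²)
n(m) = 300*m (n(m) = (4*m)*(3*5²) = (4*m)*(3*25) = (4*m)*75 = 300*m)
(-21 + n(T(-5)))² = (-21 + 300*(-5))² = (-21 - 1500)² = (-1521)² = 2313441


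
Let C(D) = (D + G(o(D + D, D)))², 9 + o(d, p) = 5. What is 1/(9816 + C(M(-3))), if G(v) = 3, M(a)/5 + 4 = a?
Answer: 1/10840 ≈ 9.2251e-5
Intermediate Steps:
o(d, p) = -4 (o(d, p) = -9 + 5 = -4)
M(a) = -20 + 5*a
C(D) = (3 + D)² (C(D) = (D + 3)² = (3 + D)²)
1/(9816 + C(M(-3))) = 1/(9816 + (3 + (-20 + 5*(-3)))²) = 1/(9816 + (3 + (-20 - 15))²) = 1/(9816 + (3 - 35)²) = 1/(9816 + (-32)²) = 1/(9816 + 1024) = 1/10840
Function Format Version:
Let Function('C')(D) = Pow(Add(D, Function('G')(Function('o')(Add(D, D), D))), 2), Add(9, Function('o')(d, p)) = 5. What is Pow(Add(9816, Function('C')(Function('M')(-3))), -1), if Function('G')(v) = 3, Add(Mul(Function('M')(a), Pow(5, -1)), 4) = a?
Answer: Rational(1, 10840) ≈ 9.2251e-5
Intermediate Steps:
Function('o')(d, p) = -4 (Function('o')(d, p) = Add(-9, 5) = -4)
Function('M')(a) = Add(-20, Mul(5, a))
Function('C')(D) = Pow(Add(3, D), 2) (Function('C')(D) = Pow(Add(D, 3), 2) = Pow(Add(3, D), 2))
Pow(Add(9816, Function('C')(Function('M')(-3))), -1) = Pow(Add(9816, Pow(Add(3, Add(-20, Mul(5, -3))), 2)), -1) = Pow(Add(9816, Pow(Add(3, Add(-20, -15)), 2)), -1) = Pow(Add(9816, Pow(Add(3, -35), 2)), -1) = Pow(Add(9816, Pow(-32, 2)), -1) = Pow(Add(9816, 1024), -1) = Pow(10840, -1) = Rational(1, 10840)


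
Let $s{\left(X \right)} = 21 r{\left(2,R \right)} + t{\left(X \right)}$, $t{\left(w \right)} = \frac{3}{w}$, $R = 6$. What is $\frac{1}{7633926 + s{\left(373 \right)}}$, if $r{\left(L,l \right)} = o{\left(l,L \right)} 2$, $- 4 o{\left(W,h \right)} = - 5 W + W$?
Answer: $\frac{373}{2847548397} \approx 1.3099 \cdot 10^{-7}$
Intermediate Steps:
$o{\left(W,h \right)} = W$ ($o{\left(W,h \right)} = - \frac{- 5 W + W}{4} = - \frac{\left(-4\right) W}{4} = W$)
$r{\left(L,l \right)} = 2 l$ ($r{\left(L,l \right)} = l 2 = 2 l$)
$s{\left(X \right)} = 252 + \frac{3}{X}$ ($s{\left(X \right)} = 21 \cdot 2 \cdot 6 + \frac{3}{X} = 21 \cdot 12 + \frac{3}{X} = 252 + \frac{3}{X}$)
$\frac{1}{7633926 + s{\left(373 \right)}} = \frac{1}{7633926 + \left(252 + \frac{3}{373}\right)} = \frac{1}{7633926 + \frac{93999}{373}} = \frac{1}{\frac{2847548397}{373}} = \frac{373}{2847548397}$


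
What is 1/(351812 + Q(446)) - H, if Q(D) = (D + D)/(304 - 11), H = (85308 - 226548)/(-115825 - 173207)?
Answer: -606632911481/1241414213744 ≈ -0.48866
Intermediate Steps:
H = 5885/12043 (H = -141240/(-289032) = -141240*(-1/289032) = 5885/12043 ≈ 0.48867)
Q(D) = 2*D/293 (Q(D) = (2*D)/293 = (2*D)*(1/293) = 2*D/293)
1/(351812 + Q(446)) - H = 1/(351812 + (2/293)*446) - 1*5885/12043 = 1/(351812 + 892/293) - 5885/12043 = 1/(103081808/293) - 5885/12043 = 293/103081808 - 5885/12043 = -606632911481/1241414213744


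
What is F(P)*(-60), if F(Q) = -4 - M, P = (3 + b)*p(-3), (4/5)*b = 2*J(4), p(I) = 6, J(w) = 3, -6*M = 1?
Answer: 230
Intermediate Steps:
M = -⅙ (M = -⅙*1 = -⅙ ≈ -0.16667)
b = 15/2 (b = 5*(2*3)/4 = (5/4)*6 = 15/2 ≈ 7.5000)
P = 63 (P = (3 + 15/2)*6 = (21/2)*6 = 63)
F(Q) = -23/6 (F(Q) = -4 - 1*(-⅙) = -4 + ⅙ = -23/6)
F(P)*(-60) = -23/6*(-60) = 230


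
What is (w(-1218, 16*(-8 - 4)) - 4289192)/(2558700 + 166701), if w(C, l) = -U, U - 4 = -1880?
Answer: -4287316/2725401 ≈ -1.5731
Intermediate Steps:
U = -1876 (U = 4 - 1880 = -1876)
w(C, l) = 1876 (w(C, l) = -1*(-1876) = 1876)
(w(-1218, 16*(-8 - 4)) - 4289192)/(2558700 + 166701) = (1876 - 4289192)/(2558700 + 166701) = -4287316/2725401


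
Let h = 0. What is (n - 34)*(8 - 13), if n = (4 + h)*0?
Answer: 170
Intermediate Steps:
n = 0 (n = (4 + 0)*0 = 4*0 = 0)
(n - 34)*(8 - 13) = (0 - 34)*(8 - 13) = -34*(-5) = 170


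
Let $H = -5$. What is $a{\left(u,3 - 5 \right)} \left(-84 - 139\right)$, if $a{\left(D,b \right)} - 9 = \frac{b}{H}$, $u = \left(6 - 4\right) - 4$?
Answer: $- \frac{10481}{5} \approx -2096.2$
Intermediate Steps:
$u = -2$ ($u = 2 - 4 = -2$)
$a{\left(D,b \right)} = 9 - \frac{b}{5}$ ($a{\left(D,b \right)} = 9 + \frac{b}{-5} = 9 + b \left(- \frac{1}{5}\right) = 9 - \frac{b}{5}$)
$a{\left(u,3 - 5 \right)} \left(-84 - 139\right) = \left(9 - \frac{3 - 5}{5}\right) \left(-84 - 139\right) = \left(9 - \frac{3 - 5}{5}\right) \left(-223\right) = \left(9 - - \frac{2}{5}\right) \left(-223\right) = \left(9 + \frac{2}{5}\right) \left(-223\right) = \frac{47}{5} \left(-223\right) = - \frac{10481}{5}$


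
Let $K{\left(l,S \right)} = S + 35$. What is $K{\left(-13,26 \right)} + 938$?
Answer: $999$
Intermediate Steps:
$K{\left(l,S \right)} = 35 + S$
$K{\left(-13,26 \right)} + 938 = \left(35 + 26\right) + 938 = 61 + 938 = 999$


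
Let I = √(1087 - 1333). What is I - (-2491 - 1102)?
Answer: 3593 + I*√246 ≈ 3593.0 + 15.684*I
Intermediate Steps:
I = I*√246 (I = √(-246) = I*√246 ≈ 15.684*I)
I - (-2491 - 1102) = I*√246 - (-2491 - 1102) = I*√246 - 1*(-3593) = I*√246 + 3593 = 3593 + I*√246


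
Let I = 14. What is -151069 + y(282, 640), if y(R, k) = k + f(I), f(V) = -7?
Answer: -150436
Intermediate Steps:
y(R, k) = -7 + k (y(R, k) = k - 7 = -7 + k)
-151069 + y(282, 640) = -151069 + (-7 + 640) = -151069 + 633 = -150436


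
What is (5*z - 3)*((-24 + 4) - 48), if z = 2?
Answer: -476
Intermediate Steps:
(5*z - 3)*((-24 + 4) - 48) = (5*2 - 3)*((-24 + 4) - 48) = (10 - 3)*(-20 - 48) = 7*(-68) = -476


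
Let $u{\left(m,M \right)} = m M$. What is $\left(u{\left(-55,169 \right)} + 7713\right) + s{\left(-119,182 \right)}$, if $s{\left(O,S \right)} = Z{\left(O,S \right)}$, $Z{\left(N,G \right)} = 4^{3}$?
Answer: $-1518$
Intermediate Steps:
$Z{\left(N,G \right)} = 64$
$s{\left(O,S \right)} = 64$
$u{\left(m,M \right)} = M m$
$\left(u{\left(-55,169 \right)} + 7713\right) + s{\left(-119,182 \right)} = \left(169 \left(-55\right) + 7713\right) + 64 = \left(-9295 + 7713\right) + 64 = -1582 + 64 = -1518$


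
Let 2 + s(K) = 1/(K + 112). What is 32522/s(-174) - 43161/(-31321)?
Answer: -63149141719/3915125 ≈ -16130.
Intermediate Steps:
s(K) = -2 + 1/(112 + K) (s(K) = -2 + 1/(K + 112) = -2 + 1/(112 + K))
32522/s(-174) - 43161/(-31321) = 32522/(((-223 - 2*(-174))/(112 - 174))) - 43161/(-31321) = 32522/(((-223 + 348)/(-62))) - 43161*(-1/31321) = 32522/((-1/62*125)) + 43161/31321 = 32522/(-125/62) + 43161/31321 = 32522*(-62/125) + 43161/31321 = -2016364/125 + 43161/31321 = -63149141719/3915125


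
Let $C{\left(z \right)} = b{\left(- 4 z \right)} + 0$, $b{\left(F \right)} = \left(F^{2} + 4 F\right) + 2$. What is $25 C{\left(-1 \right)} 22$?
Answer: $18700$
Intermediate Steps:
$b{\left(F \right)} = 2 + F^{2} + 4 F$
$C{\left(z \right)} = 2 - 16 z + 16 z^{2}$ ($C{\left(z \right)} = \left(2 + \left(- 4 z\right)^{2} + 4 \left(- 4 z\right)\right) + 0 = \left(2 + 16 z^{2} - 16 z\right) + 0 = \left(2 - 16 z + 16 z^{2}\right) + 0 = 2 - 16 z + 16 z^{2}$)
$25 C{\left(-1 \right)} 22 = 25 \left(2 - -16 + 16 \left(-1\right)^{2}\right) 22 = 25 \left(2 + 16 + 16 \cdot 1\right) 22 = 25 \left(2 + 16 + 16\right) 22 = 25 \cdot 34 \cdot 22 = 850 \cdot 22 = 18700$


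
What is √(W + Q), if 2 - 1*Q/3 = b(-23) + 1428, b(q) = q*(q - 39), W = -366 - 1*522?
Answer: 2*I*√2361 ≈ 97.18*I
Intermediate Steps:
W = -888 (W = -366 - 522 = -888)
b(q) = q*(-39 + q)
Q = -8556 (Q = 6 - 3*(-23*(-39 - 23) + 1428) = 6 - 3*(-23*(-62) + 1428) = 6 - 3*(1426 + 1428) = 6 - 3*2854 = 6 - 8562 = -8556)
√(W + Q) = √(-888 - 8556) = √(-9444) = 2*I*√2361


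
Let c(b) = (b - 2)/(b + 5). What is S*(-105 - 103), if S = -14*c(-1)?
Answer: -2184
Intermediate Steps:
c(b) = (-2 + b)/(5 + b)
S = 21/2 (S = -14*(-2 - 1)/(5 - 1) = -14*(-3)/4 = -7*(-3)/2 = -14*(-¾) = 21/2 ≈ 10.500)
S*(-105 - 103) = 21*(-105 - 103)/2 = (21/2)*(-208) = -2184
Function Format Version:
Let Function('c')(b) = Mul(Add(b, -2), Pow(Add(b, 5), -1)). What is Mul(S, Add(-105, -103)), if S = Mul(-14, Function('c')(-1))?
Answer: -2184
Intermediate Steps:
Function('c')(b) = Mul(Pow(Add(5, b), -1), Add(-2, b)) (Function('c')(b) = Mul(Add(-2, b), Pow(Add(5, b), -1)) = Mul(Pow(Add(5, b), -1), Add(-2, b)))
S = Rational(21, 2) (S = Mul(-14, Mul(Pow(Add(5, -1), -1), Add(-2, -1))) = Mul(-14, Mul(Pow(4, -1), -3)) = Mul(-14, Mul(Rational(1, 4), -3)) = Mul(-14, Rational(-3, 4)) = Rational(21, 2) ≈ 10.500)
Mul(S, Add(-105, -103)) = Mul(Rational(21, 2), Add(-105, -103)) = Mul(Rational(21, 2), -208) = -2184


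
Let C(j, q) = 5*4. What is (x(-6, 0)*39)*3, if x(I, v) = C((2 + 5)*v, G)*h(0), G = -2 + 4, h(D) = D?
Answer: 0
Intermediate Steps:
G = 2
C(j, q) = 20
x(I, v) = 0 (x(I, v) = 20*0 = 0)
(x(-6, 0)*39)*3 = (0*39)*3 = 0*3 = 0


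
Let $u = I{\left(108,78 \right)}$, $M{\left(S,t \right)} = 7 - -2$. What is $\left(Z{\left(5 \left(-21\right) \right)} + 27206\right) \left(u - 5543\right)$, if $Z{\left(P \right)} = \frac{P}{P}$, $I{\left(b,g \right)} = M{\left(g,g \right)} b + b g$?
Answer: $104828571$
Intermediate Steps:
$M{\left(S,t \right)} = 9$ ($M{\left(S,t \right)} = 7 + 2 = 9$)
$I{\left(b,g \right)} = 9 b + b g$
$Z{\left(P \right)} = 1$
$u = 9396$ ($u = 108 \left(9 + 78\right) = 108 \cdot 87 = 9396$)
$\left(Z{\left(5 \left(-21\right) \right)} + 27206\right) \left(u - 5543\right) = \left(1 + 27206\right) \left(9396 - 5543\right) = 27207 \cdot 3853 = 104828571$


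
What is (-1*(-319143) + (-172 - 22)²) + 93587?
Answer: 450366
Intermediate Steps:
(-1*(-319143) + (-172 - 22)²) + 93587 = (319143 + (-194)²) + 93587 = (319143 + 37636) + 93587 = 356779 + 93587 = 450366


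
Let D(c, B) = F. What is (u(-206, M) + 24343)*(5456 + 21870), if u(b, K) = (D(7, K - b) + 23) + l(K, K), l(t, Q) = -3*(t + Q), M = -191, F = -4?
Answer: 697031608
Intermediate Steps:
D(c, B) = -4
l(t, Q) = -3*Q - 3*t (l(t, Q) = -3*(Q + t) = -3*Q - 3*t)
u(b, K) = 19 - 6*K (u(b, K) = (-4 + 23) + (-3*K - 3*K) = 19 - 6*K)
(u(-206, M) + 24343)*(5456 + 21870) = ((19 - 6*(-191)) + 24343)*(5456 + 21870) = ((19 + 1146) + 24343)*27326 = (1165 + 24343)*27326 = 25508*27326 = 697031608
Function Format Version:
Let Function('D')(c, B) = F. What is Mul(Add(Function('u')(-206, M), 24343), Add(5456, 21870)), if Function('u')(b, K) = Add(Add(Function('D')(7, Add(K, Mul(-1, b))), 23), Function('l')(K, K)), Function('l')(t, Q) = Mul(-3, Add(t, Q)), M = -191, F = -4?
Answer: 697031608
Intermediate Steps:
Function('D')(c, B) = -4
Function('l')(t, Q) = Add(Mul(-3, Q), Mul(-3, t)) (Function('l')(t, Q) = Mul(-3, Add(Q, t)) = Add(Mul(-3, Q), Mul(-3, t)))
Function('u')(b, K) = Add(19, Mul(-6, K)) (Function('u')(b, K) = Add(Add(-4, 23), Add(Mul(-3, K), Mul(-3, K))) = Add(19, Mul(-6, K)))
Mul(Add(Function('u')(-206, M), 24343), Add(5456, 21870)) = Mul(Add(Add(19, Mul(-6, -191)), 24343), Add(5456, 21870)) = Mul(Add(Add(19, 1146), 24343), 27326) = Mul(Add(1165, 24343), 27326) = Mul(25508, 27326) = 697031608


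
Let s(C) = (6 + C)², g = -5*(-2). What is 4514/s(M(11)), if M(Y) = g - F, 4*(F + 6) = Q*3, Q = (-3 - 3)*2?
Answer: 4514/961 ≈ 4.6972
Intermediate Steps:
Q = -12 (Q = -6*2 = -12)
F = -15 (F = -6 + (-12*3)/4 = -6 + (¼)*(-36) = -6 - 9 = -15)
g = 10
M(Y) = 25 (M(Y) = 10 - 1*(-15) = 10 + 15 = 25)
4514/s(M(11)) = 4514/((6 + 25)²) = 4514/(31²) = 4514/961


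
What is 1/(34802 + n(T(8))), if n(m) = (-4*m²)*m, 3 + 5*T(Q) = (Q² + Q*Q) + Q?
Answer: -125/5060298 ≈ -2.4702e-5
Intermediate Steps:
T(Q) = -⅗ + Q/5 + 2*Q²/5 (T(Q) = -⅗ + ((Q² + Q*Q) + Q)/5 = -⅗ + ((Q² + Q²) + Q)/5 = -⅗ + (2*Q² + Q)/5 = -⅗ + (Q + 2*Q²)/5 = -⅗ + (Q/5 + 2*Q²/5) = -⅗ + Q/5 + 2*Q²/5)
n(m) = -4*m³
1/(34802 + n(T(8))) = 1/(34802 - 4*(-⅗ + (⅕)*8 + (⅖)*8²)³) = 1/(34802 - 4*(-⅗ + 8/5 + (⅖)*64)³) = 1/(34802 - 4*(-⅗ + 8/5 + 128/5)³) = 1/(34802 - 4*(133/5)³) = 1/(34802 - 4*2352637/125) = 1/(34802 - 9410548/125) = 1/(-5060298/125) = -125/5060298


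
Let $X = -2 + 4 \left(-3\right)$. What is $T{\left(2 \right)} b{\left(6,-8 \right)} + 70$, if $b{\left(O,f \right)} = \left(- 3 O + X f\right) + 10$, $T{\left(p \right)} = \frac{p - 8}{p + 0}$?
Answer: $-242$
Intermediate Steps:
$X = -14$ ($X = -2 - 12 = -14$)
$T{\left(p \right)} = \frac{-8 + p}{p}$
$b{\left(O,f \right)} = 10 - 14 f - 3 O$ ($b{\left(O,f \right)} = \left(- 3 O - 14 f\right) + 10 = \left(- 14 f - 3 O\right) + 10 = 10 - 14 f - 3 O$)
$T{\left(2 \right)} b{\left(6,-8 \right)} + 70 = \frac{-8 + 2}{2} \left(10 - -112 - 18\right) + 70 = \frac{1}{2} \left(-6\right) \left(10 + 112 - 18\right) + 70 = \left(-3\right) 104 + 70 = -312 + 70 = -242$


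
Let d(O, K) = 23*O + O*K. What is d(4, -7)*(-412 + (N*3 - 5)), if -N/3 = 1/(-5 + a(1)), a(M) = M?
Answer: -26544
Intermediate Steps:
d(O, K) = 23*O + K*O
N = ¾ (N = -3/(-5 + 1) = -3/(-4) = -3*(-¼) = ¾ ≈ 0.75000)
d(4, -7)*(-412 + (N*3 - 5)) = (4*(23 - 7))*(-412 + ((¾)*3 - 5)) = (4*16)*(-412 + (9/4 - 5)) = 64*(-412 - 11/4) = 64*(-1659/4) = -26544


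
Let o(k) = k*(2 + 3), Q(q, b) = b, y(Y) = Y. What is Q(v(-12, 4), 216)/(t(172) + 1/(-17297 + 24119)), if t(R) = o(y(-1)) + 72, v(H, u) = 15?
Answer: 1473552/457075 ≈ 3.2239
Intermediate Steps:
o(k) = 5*k (o(k) = k*5 = 5*k)
t(R) = 67 (t(R) = 5*(-1) + 72 = -5 + 72 = 67)
Q(v(-12, 4), 216)/(t(172) + 1/(-17297 + 24119)) = 216/(67 + 1/(-17297 + 24119)) = 216/(67 + 1/6822) = 216/(457075/6822) = 216*(6822/457075) = 1473552/457075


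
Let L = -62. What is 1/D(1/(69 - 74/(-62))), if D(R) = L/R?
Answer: -1/4352 ≈ -0.00022978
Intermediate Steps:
D(R) = -62/R
1/D(1/(69 - 74/(-62))) = 1/(-62/(1/(69 - 74/(-62)))) = 1/(-62/(1/(69 - 74*(-1/62)))) = 1/(-62/(1/(69 + 37/31))) = 1/(-62/(1/(2176/31))) = 1/(-62/31/2176) = 1/(-62*2176/31) = 1/(-4352) = -1/4352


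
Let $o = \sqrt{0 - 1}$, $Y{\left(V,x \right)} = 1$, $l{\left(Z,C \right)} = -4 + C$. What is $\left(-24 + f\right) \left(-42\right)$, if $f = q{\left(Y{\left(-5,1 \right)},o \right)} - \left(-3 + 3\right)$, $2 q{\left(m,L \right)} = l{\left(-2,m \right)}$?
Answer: $1071$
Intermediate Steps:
$o = i$ ($o = \sqrt{-1} = i \approx 1.0 i$)
$q{\left(m,L \right)} = -2 + \frac{m}{2}$ ($q{\left(m,L \right)} = \frac{-4 + m}{2} = -2 + \frac{m}{2}$)
$f = - \frac{3}{2}$ ($f = \left(-2 + \frac{1}{2} \cdot 1\right) - \left(-3 + 3\right) = \left(-2 + \frac{1}{2}\right) - 0 = - \frac{3}{2} + 0 = - \frac{3}{2} \approx -1.5$)
$\left(-24 + f\right) \left(-42\right) = \left(-24 - \frac{3}{2}\right) \left(-42\right) = \left(- \frac{51}{2}\right) \left(-42\right) = 1071$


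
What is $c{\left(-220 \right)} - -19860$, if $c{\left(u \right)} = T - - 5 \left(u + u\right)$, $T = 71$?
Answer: $17731$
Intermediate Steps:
$c{\left(u \right)} = 71 + 10 u$ ($c{\left(u \right)} = 71 - - 5 \left(u + u\right) = 71 - - 5 \cdot 2 u = 71 - - 10 u = 71 + 10 u$)
$c{\left(-220 \right)} - -19860 = \left(71 + 10 \left(-220\right)\right) - -19860 = \left(71 - 2200\right) + 19860 = -2129 + 19860 = 17731$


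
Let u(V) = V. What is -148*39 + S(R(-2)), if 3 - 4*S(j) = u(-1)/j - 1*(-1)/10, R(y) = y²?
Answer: -461697/80 ≈ -5771.2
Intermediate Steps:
S(j) = 29/40 + 1/(4*j) (S(j) = ¾ - (-1/j - 1*(-1)/10)/4 = ¾ - (-1/j + 1*(⅒))/4 = ¾ - (-1/j + ⅒)/4 = ¾ - (⅒ - 1/j)/4 = ¾ + (-1/40 + 1/(4*j)) = 29/40 + 1/(4*j))
-148*39 + S(R(-2)) = -148*39 + (10 + 29*(-2)²)/(40*((-2)²)) = -5772 + (1/40)*(10 + 29*4)/4 = -5772 + (1/40)*(¼)*(10 + 116) = -5772 + (1/40)*(¼)*126 = -5772 + 63/80 = -461697/80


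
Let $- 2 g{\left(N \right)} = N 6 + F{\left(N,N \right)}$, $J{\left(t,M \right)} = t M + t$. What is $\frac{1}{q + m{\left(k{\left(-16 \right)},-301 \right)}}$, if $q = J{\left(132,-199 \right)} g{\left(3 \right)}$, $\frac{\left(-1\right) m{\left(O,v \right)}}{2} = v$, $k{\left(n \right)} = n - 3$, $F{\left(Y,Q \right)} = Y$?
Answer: $\frac{1}{275030} \approx 3.636 \cdot 10^{-6}$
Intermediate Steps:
$k{\left(n \right)} = -3 + n$ ($k{\left(n \right)} = n - 3 = -3 + n$)
$J{\left(t,M \right)} = t + M t$ ($J{\left(t,M \right)} = M t + t = t + M t$)
$m{\left(O,v \right)} = - 2 v$
$g{\left(N \right)} = - \frac{7 N}{2}$ ($g{\left(N \right)} = - \frac{N 6 + N}{2} = - \frac{6 N + N}{2} = - \frac{7 N}{2}$)
$q = 274428$ ($q = 132 \left(1 - 199\right) \left(\left(- \frac{7}{2}\right) 3\right) = 132 \left(-198\right) \left(- \frac{21}{2}\right) = \left(-26136\right) \left(- \frac{21}{2}\right) = 274428$)
$\frac{1}{q + m{\left(k{\left(-16 \right)},-301 \right)}} = \frac{1}{274428 - -602} = \frac{1}{274428 + 602} = \frac{1}{275030}$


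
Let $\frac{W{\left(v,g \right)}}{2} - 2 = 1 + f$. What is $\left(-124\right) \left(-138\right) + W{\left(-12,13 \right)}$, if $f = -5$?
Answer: $17108$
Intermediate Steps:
$W{\left(v,g \right)} = -4$ ($W{\left(v,g \right)} = 4 + 2 \left(1 - 5\right) = 4 + 2 \left(-4\right) = 4 - 8 = -4$)
$\left(-124\right) \left(-138\right) + W{\left(-12,13 \right)} = \left(-124\right) \left(-138\right) - 4 = 17112 - 4 = 17108$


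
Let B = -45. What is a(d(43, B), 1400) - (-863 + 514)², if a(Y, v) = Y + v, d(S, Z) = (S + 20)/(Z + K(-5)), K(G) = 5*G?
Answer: -1204019/10 ≈ -1.2040e+5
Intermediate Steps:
d(S, Z) = (20 + S)/(-25 + Z) (d(S, Z) = (S + 20)/(Z + 5*(-5)) = (20 + S)/(Z - 25) = (20 + S)/(-25 + Z))
a(d(43, B), 1400) - (-863 + 514)² = ((20 + 43)/(-25 - 45) + 1400) - (-863 + 514)² = (63/(-70) + 1400) - 1*(-349)² = (-1/70*63 + 1400) - 1*121801 = (-9/10 + 1400) - 121801 = 13991/10 - 121801 = -1204019/10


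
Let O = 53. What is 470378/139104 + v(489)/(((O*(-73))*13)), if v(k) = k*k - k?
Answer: -4768031731/3498256944 ≈ -1.3630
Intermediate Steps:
v(k) = k**2 - k
470378/139104 + v(489)/(((O*(-73))*13)) = 470378/139104 + (489*(-1 + 489))/(((53*(-73))*13)) = 470378*(1/139104) + (489*488)/((-3869*13)) = 235189/69552 + 238632/(-50297) = 235189/69552 + 238632*(-1/50297) = 235189/69552 - 238632/50297 = -4768031731/3498256944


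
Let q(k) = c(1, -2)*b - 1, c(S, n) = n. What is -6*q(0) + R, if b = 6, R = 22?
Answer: 100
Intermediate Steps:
q(k) = -13 (q(k) = -2*6 - 1 = -12 - 1 = -13)
-6*q(0) + R = -6*(-13) + 22 = 78 + 22 = 100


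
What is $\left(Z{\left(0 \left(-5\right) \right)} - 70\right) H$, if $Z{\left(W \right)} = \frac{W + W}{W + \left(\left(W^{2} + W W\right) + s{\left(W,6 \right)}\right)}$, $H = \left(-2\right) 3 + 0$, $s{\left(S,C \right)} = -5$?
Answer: $420$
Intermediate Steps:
$H = -6$ ($H = -6 + 0 = -6$)
$Z{\left(W \right)} = \frac{2 W}{-5 + W + 2 W^{2}}$ ($Z{\left(W \right)} = \frac{W + W}{W - \left(5 - W^{2} - W W\right)} = \frac{2 W}{W + \left(\left(W^{2} + W^{2}\right) - 5\right)} = \frac{2 W}{W + \left(2 W^{2} - 5\right)} = \frac{2 W}{W + \left(-5 + 2 W^{2}\right)} = \frac{2 W}{-5 + W + 2 W^{2}}$)
$\left(Z{\left(0 \left(-5\right) \right)} - 70\right) H = \left(\frac{2 \cdot 0 \left(-5\right)}{-5 + 0 \left(-5\right) + 2 \left(0 \left(-5\right)\right)^{2}} - 70\right) \left(-6\right) = \left(2 \cdot 0 \frac{1}{-5 + 0 + 2 \cdot 0^{2}} - 70\right) \left(-6\right) = \left(2 \cdot 0 \frac{1}{-5 + 0 + 2 \cdot 0} - 70\right) \left(-6\right) = \left(2 \cdot 0 \frac{1}{-5 + 0 + 0} - 70\right) \left(-6\right) = \left(2 \cdot 0 \frac{1}{-5} - 70\right) \left(-6\right) = \left(2 \cdot 0 \left(- \frac{1}{5}\right) - 70\right) \left(-6\right) = \left(0 - 70\right) \left(-6\right) = \left(-70\right) \left(-6\right) = 420$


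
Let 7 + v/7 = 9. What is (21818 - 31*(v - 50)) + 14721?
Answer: 37655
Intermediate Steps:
v = 14 (v = -49 + 7*9 = -49 + 63 = 14)
(21818 - 31*(v - 50)) + 14721 = (21818 - 31*(14 - 50)) + 14721 = (21818 - 31*(-36)) + 14721 = (21818 + 1116) + 14721 = 22934 + 14721 = 37655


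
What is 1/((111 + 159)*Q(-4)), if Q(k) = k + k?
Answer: -1/2160 ≈ -0.00046296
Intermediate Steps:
Q(k) = 2*k
1/((111 + 159)*Q(-4)) = 1/((111 + 159)*(2*(-4))) = 1/(270*(-8)) = 1/(-2160) = -1/2160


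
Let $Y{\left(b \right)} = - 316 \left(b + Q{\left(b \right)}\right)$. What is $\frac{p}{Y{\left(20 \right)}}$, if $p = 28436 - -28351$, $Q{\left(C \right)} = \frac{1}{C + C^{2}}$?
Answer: $- \frac{5962635}{663679} \approx -8.9842$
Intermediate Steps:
$Y{\left(b \right)} = - 316 b - \frac{316}{b \left(1 + b\right)}$ ($Y{\left(b \right)} = - 316 \left(b + \frac{1}{b \left(1 + b\right)}\right) = - 316 b - \frac{316}{b \left(1 + b\right)}$)
$p = 56787$ ($p = 28436 + 28351 = 56787$)
$\frac{p}{Y{\left(20 \right)}} = \frac{56787}{316 \cdot \frac{1}{20} \frac{1}{1 + 20} \left(-1 + 20^{2} \left(-1 - 20\right)\right)} = \frac{56787}{316 \cdot \frac{1}{20} \cdot \frac{1}{21} \left(-1 + 400 \left(-1 - 20\right)\right)} = \frac{56787}{316 \cdot \frac{1}{20} \cdot \frac{1}{21} \left(-1 + 400 \left(-21\right)\right)} = \frac{56787}{316 \cdot \frac{1}{20} \cdot \frac{1}{21} \left(-1 - 8400\right)} = \frac{56787}{316 \cdot \frac{1}{20} \cdot \frac{1}{21} \left(-8401\right)} = \frac{56787}{- \frac{663679}{105}} = 56787 \left(- \frac{105}{663679}\right) = - \frac{5962635}{663679}$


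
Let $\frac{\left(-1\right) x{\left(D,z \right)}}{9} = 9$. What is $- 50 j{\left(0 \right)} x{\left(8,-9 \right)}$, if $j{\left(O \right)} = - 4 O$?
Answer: $0$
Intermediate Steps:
$x{\left(D,z \right)} = -81$ ($x{\left(D,z \right)} = \left(-9\right) 9 = -81$)
$- 50 j{\left(0 \right)} x{\left(8,-9 \right)} = - 50 \left(\left(-4\right) 0\right) \left(-81\right) = \left(-50\right) 0 \left(-81\right) = 0 \left(-81\right) = 0$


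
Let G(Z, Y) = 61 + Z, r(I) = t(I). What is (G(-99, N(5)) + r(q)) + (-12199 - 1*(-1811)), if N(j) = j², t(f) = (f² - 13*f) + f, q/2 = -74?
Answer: 13254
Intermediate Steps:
q = -148 (q = 2*(-74) = -148)
t(f) = f² - 12*f
r(I) = I*(-12 + I)
(G(-99, N(5)) + r(q)) + (-12199 - 1*(-1811)) = ((61 - 99) - 148*(-12 - 148)) + (-12199 - 1*(-1811)) = (-38 - 148*(-160)) + (-12199 + 1811) = (-38 + 23680) - 10388 = 23642 - 10388 = 13254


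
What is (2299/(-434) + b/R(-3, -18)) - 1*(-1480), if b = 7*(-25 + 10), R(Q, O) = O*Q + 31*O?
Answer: 7681337/5208 ≈ 1474.9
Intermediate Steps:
R(Q, O) = 31*O + O*Q
b = -105 (b = 7*(-15) = -105)
(2299/(-434) + b/R(-3, -18)) - 1*(-1480) = (2299/(-434) - 105*(-1/(18*(31 - 3)))) - 1*(-1480) = (2299*(-1/434) - 105/((-18*28))) + 1480 = (-2299/434 - 105/(-504)) + 1480 = (-2299/434 - 105*(-1/504)) + 1480 = (-2299/434 + 5/24) + 1480 = -26503/5208 + 1480 = 7681337/5208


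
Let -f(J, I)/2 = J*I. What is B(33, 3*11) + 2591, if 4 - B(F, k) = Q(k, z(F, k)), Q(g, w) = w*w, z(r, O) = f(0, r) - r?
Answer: 1506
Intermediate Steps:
f(J, I) = -2*I*J (f(J, I) = -2*J*I = -2*I*J)
z(r, O) = -r (z(r, O) = -2*r*0 - r = 0 - r = -r)
Q(g, w) = w²
B(F, k) = 4 - F² (B(F, k) = 4 - (-F)² = 4 - F²)
B(33, 3*11) + 2591 = (4 - 1*33²) + 2591 = (4 - 1*1089) + 2591 = (4 - 1089) + 2591 = -1085 + 2591 = 1506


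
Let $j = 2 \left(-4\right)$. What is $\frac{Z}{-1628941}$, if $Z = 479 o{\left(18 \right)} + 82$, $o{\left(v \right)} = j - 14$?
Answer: $\frac{10456}{1628941} \approx 0.0064189$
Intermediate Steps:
$j = -8$
$o{\left(v \right)} = -22$ ($o{\left(v \right)} = -8 - 14 = -22$)
$Z = -10456$ ($Z = 479 \left(-22\right) + 82 = -10538 + 82 = -10456$)
$\frac{Z}{-1628941} = - \frac{10456}{-1628941} = \left(-10456\right) \left(- \frac{1}{1628941}\right) = \frac{10456}{1628941}$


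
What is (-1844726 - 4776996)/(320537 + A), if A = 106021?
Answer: -3310861/213279 ≈ -15.524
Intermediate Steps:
(-1844726 - 4776996)/(320537 + A) = (-1844726 - 4776996)/(320537 + 106021) = -6621722/426558 = -6621722*1/426558 = -3310861/213279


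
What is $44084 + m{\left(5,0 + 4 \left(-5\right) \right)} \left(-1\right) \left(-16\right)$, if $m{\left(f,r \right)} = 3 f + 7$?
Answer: $44436$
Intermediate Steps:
$m{\left(f,r \right)} = 7 + 3 f$
$44084 + m{\left(5,0 + 4 \left(-5\right) \right)} \left(-1\right) \left(-16\right) = 44084 + \left(7 + 3 \cdot 5\right) \left(-1\right) \left(-16\right) = 44084 + \left(7 + 15\right) \left(-1\right) \left(-16\right) = 44084 + 22 \left(-1\right) \left(-16\right) = 44084 - -352 = 44084 + 352 = 44436$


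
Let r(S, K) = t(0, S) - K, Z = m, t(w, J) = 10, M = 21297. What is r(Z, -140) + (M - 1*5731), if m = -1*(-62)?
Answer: 15716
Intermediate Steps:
m = 62
Z = 62
r(S, K) = 10 - K
r(Z, -140) + (M - 1*5731) = (10 - 1*(-140)) + (21297 - 1*5731) = (10 + 140) + (21297 - 5731) = 150 + 15566 = 15716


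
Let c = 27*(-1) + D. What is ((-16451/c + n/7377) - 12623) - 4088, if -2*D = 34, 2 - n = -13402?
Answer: -1767413755/108196 ≈ -16335.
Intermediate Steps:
n = 13404 (n = 2 - 1*(-13402) = 2 + 13402 = 13404)
D = -17 (D = -½*34 = -17)
c = -44 (c = 27*(-1) - 17 = -27 - 17 = -44)
((-16451/c + n/7377) - 12623) - 4088 = ((-16451/(-44) + 13404/7377) - 12623) - 4088 = ((-16451*(-1/44) + 13404*(1/7377)) - 12623) - 4088 = ((16451/44 + 4468/2459) - 12623) - 4088 = (40649601/108196 - 12623) - 4088 = -1325108507/108196 - 4088 = -1767413755/108196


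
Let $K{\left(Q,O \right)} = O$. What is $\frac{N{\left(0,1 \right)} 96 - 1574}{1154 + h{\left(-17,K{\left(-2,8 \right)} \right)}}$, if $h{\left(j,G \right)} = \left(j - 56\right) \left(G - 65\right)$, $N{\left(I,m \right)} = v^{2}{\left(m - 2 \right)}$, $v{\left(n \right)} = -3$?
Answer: $- \frac{142}{1063} \approx -0.13358$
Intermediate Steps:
$N{\left(I,m \right)} = 9$ ($N{\left(I,m \right)} = \left(-3\right)^{2} = 9$)
$h{\left(j,G \right)} = \left(-65 + G\right) \left(-56 + j\right)$ ($h{\left(j,G \right)} = \left(-56 + j\right) \left(-65 + G\right) = \left(-65 + G\right) \left(-56 + j\right)$)
$\frac{N{\left(0,1 \right)} 96 - 1574}{1154 + h{\left(-17,K{\left(-2,8 \right)} \right)}} = \frac{9 \cdot 96 - 1574}{1154 + \left(3640 - -1105 - 448 + 8 \left(-17\right)\right)} = \frac{864 - 1574}{1154 + \left(3640 + 1105 - 448 - 136\right)} = - \frac{710}{1154 + 4161} = - \frac{710}{5315} = \left(-710\right) \frac{1}{5315} = - \frac{142}{1063}$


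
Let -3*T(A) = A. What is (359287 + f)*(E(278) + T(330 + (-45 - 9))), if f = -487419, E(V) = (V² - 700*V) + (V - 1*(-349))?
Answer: 14963383092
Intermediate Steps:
T(A) = -A/3
E(V) = 349 + V² - 699*V (E(V) = (V² - 700*V) + (V + 349) = (V² - 700*V) + (349 + V) = 349 + V² - 699*V)
(359287 + f)*(E(278) + T(330 + (-45 - 9))) = (359287 - 487419)*((349 + 278² - 699*278) - (330 + (-45 - 9))/3) = -128132*((349 + 77284 - 194322) - (330 - 54)/3) = -128132*(-116689 - ⅓*276) = -128132*(-116689 - 92) = -128132*(-116781) = 14963383092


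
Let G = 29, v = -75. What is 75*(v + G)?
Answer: -3450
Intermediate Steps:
75*(v + G) = 75*(-75 + 29) = 75*(-46) = -3450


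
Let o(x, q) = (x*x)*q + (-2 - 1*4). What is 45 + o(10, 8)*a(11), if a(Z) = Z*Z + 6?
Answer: 100883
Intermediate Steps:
o(x, q) = -6 + q*x² (o(x, q) = x²*q + (-2 - 4) = q*x² - 6 = -6 + q*x²)
a(Z) = 6 + Z² (a(Z) = Z² + 6 = 6 + Z²)
45 + o(10, 8)*a(11) = 45 + (-6 + 8*10²)*(6 + 11²) = 45 + (-6 + 8*100)*(6 + 121) = 45 + (-6 + 800)*127 = 45 + 794*127 = 45 + 100838 = 100883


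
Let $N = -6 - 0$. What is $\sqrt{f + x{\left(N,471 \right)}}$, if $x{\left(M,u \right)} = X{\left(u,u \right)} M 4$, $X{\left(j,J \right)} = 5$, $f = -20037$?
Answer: $i \sqrt{20157} \approx 141.98 i$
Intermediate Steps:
$N = -6$ ($N = -6 + 0 = -6$)
$x{\left(M,u \right)} = 20 M$ ($x{\left(M,u \right)} = 5 M 4 = 20 M$)
$\sqrt{f + x{\left(N,471 \right)}} = \sqrt{-20037 + 20 \left(-6\right)} = \sqrt{-20037 - 120} = \sqrt{-20157} = i \sqrt{20157}$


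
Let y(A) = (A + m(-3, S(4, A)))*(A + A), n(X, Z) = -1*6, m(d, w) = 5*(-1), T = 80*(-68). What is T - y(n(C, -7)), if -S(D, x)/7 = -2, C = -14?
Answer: -5572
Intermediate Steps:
T = -5440
S(D, x) = 14 (S(D, x) = -7*(-2) = 14)
m(d, w) = -5
n(X, Z) = -6
y(A) = 2*A*(-5 + A) (y(A) = (A - 5)*(A + A) = (-5 + A)*(2*A) = 2*A*(-5 + A))
T - y(n(C, -7)) = -5440 - 2*(-6)*(-5 - 6) = -5440 - 2*(-6)*(-11) = -5440 - 1*132 = -5440 - 132 = -5572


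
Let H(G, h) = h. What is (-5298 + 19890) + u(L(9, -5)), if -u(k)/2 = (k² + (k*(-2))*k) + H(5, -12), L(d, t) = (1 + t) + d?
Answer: 14666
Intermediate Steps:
L(d, t) = 1 + d + t
u(k) = 24 + 2*k² (u(k) = -2*((k² + (k*(-2))*k) - 12) = -2*((k² + (-2*k)*k) - 12) = -2*((k² - 2*k²) - 12) = -2*(-k² - 12) = -2*(-12 - k²) = 24 + 2*k²)
(-5298 + 19890) + u(L(9, -5)) = (-5298 + 19890) + (24 + 2*(1 + 9 - 5)²) = 14592 + (24 + 2*5²) = 14592 + (24 + 2*25) = 14592 + (24 + 50) = 14592 + 74 = 14666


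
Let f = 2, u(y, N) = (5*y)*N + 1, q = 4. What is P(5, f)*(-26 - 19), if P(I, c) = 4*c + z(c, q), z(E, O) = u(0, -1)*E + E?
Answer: -540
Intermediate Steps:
u(y, N) = 1 + 5*N*y (u(y, N) = 5*N*y + 1 = 1 + 5*N*y)
z(E, O) = 2*E (z(E, O) = (1 + 5*(-1)*0)*E + E = (1 + 0)*E + E = 1*E + E = E + E = 2*E)
P(I, c) = 6*c (P(I, c) = 4*c + 2*c = 6*c)
P(5, f)*(-26 - 19) = (6*2)*(-26 - 19) = 12*(-45) = -540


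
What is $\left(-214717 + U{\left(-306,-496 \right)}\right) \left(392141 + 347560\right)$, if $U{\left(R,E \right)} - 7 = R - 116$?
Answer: $-159133355532$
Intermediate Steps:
$U{\left(R,E \right)} = -109 + R$ ($U{\left(R,E \right)} = 7 + \left(R - 116\right) = 7 + \left(-116 + R\right) = -109 + R$)
$\left(-214717 + U{\left(-306,-496 \right)}\right) \left(392141 + 347560\right) = \left(-214717 - 415\right) \left(392141 + 347560\right) = \left(-214717 - 415\right) 739701 = \left(-215132\right) 739701 = -159133355532$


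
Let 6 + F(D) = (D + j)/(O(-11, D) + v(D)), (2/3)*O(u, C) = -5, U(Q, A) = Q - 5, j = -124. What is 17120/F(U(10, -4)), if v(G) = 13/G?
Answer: 3745/4 ≈ 936.25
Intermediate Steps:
U(Q, A) = -5 + Q
O(u, C) = -15/2 (O(u, C) = (3/2)*(-5) = -15/2)
F(D) = -6 + (-124 + D)/(-15/2 + 13/D) (F(D) = -6 + (D - 124)/(-15/2 + 13/D) = -6 + (-124 + D)/(-15/2 + 13/D))
17120/F(U(10, -4)) = 17120/((2*(78 + (-5 + 10)*(79 - (-5 + 10)))/(-26 + 15*(-5 + 10)))) = 17120/((2*(78 + 5*(79 - 1*5))/(-26 + 15*5))) = 17120/((2*(78 + 5*(79 - 5))/(-26 + 75))) = 17120/((2*(78 + 5*74)/49)) = 17120/((2*(1/49)*(78 + 370))) = 17120/((2*(1/49)*448)) = 17120/(128/7) = 17120*(7/128) = 3745/4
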